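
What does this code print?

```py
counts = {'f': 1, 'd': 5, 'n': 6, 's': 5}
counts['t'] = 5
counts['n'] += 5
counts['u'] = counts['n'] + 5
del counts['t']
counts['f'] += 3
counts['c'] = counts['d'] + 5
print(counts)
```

counts['t'] = 5 → {'f': 1, 'd': 5, 'n': 6, 's': 5, 't': 5}
counts['n'] = 6+5 = 11 → {'f': 1, 'd': 5, 'n': 11, 's': 5, 't': 5}
counts['u'] = counts['n']+5 = 16 → {'f': 1, 'd': 5, 'n': 11, 's': 5, 't': 5, 'u': 16}
del 't' → {'f': 1, 'd': 5, 'n': 11, 's': 5, 'u': 16}
counts['f'] = 1+3 = 4 → {'f': 4, 'd': 5, 'n': 11, 's': 5, 'u': 16}
counts['c'] = counts['d']+5 = 10 → {'f': 4, 'd': 5, 'n': 11, 's': 5, 'u': 16, 'c': 10}

{'f': 4, 'd': 5, 'n': 11, 's': 5, 'u': 16, 'c': 10}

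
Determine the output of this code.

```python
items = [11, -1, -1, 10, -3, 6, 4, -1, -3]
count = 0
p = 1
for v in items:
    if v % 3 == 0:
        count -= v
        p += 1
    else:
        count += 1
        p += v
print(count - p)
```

v=11: not %3==0, count = 0+1 = 1; p=12
v=-1: not %3==0, count = 1+1 = 2; p=11
v=-1: not %3==0, count = 2+1 = 3; p=10
v=10: not %3==0, count = 3+1 = 4; p=20
v=-3: %3==0, count = 4-(-3) = 7; p=21
v=6: %3==0, count = 7-6 = 1; p=22
v=4: not %3==0, count = 1+1 = 2; p=26
v=-1: not %3==0, count = 2+1 = 3; p=25
v=-3: %3==0, count = 3-(-3) = 6; p=26
count-p = 6-26 = -20

-20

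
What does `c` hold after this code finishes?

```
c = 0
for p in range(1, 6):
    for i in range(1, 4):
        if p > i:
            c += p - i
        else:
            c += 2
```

31

p=1,i=1: not 1>1, c = 0+2 = 2
p=1,i=2: not 1>2, c = 2+2 = 4
p=1,i=3: not 1>3, c = 4+2 = 6
p=2,i=1: 2>1, c = 6+1 = 7
p=2,i=2: not 2>2, c = 7+2 = 9
p=2,i=3: not 2>3, c = 9+2 = 11
p=3,i=1: 3>1, c = 11+2 = 13
p=3,i=2: 3>2, c = 13+1 = 14
p=3,i=3: not 3>3, c = 14+2 = 16
p=4,i=1: 4>1, c = 16+3 = 19
p=4,i=2: 4>2, c = 19+2 = 21
p=4,i=3: 4>3, c = 21+1 = 22
p=5,i=1: 5>1, c = 22+4 = 26
p=5,i=2: 5>2, c = 26+3 = 29
p=5,i=3: 5>3, c = 29+2 = 31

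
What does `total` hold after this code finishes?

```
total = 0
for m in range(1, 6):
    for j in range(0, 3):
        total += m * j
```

m=1,j=0: total = 0+0 = 0
m=1,j=1: total = 0+1 = 1
m=1,j=2: total = 1+2 = 3
m=2,j=0: total = 3+0 = 3
m=2,j=1: total = 3+2 = 5
m=2,j=2: total = 5+4 = 9
m=3,j=0: total = 9+0 = 9
m=3,j=1: total = 9+3 = 12
m=3,j=2: total = 12+6 = 18
m=4,j=0: total = 18+0 = 18
m=4,j=1: total = 18+4 = 22
m=4,j=2: total = 22+8 = 30
m=5,j=0: total = 30+0 = 30
m=5,j=1: total = 30+5 = 35
m=5,j=2: total = 35+10 = 45

45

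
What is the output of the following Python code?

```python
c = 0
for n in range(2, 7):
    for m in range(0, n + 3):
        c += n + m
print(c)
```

260

n=2,m=0: c = 0+2 = 2
n=2,m=1: c = 2+3 = 5
n=2,m=2: c = 5+4 = 9
n=2,m=3: c = 9+5 = 14
n=2,m=4: c = 14+6 = 20
n=3,m=0: c = 20+3 = 23
n=3,m=1: c = 23+4 = 27
n=3,m=2: c = 27+5 = 32
n=3,m=3: c = 32+6 = 38
n=3,m=4: c = 38+7 = 45
n=3,m=5: c = 45+8 = 53
n=4,m=0: c = 53+4 = 57
n=4,m=1: c = 57+5 = 62
n=4,m=2: c = 62+6 = 68
n=4,m=3: c = 68+7 = 75
n=4,m=4: c = 75+8 = 83
n=4,m=5: c = 83+9 = 92
n=4,m=6: c = 92+10 = 102
n=5,m=0: c = 102+5 = 107
n=5,m=1: c = 107+6 = 113
n=5,m=2: c = 113+7 = 120
n=5,m=3: c = 120+8 = 128
n=5,m=4: c = 128+9 = 137
n=5,m=5: c = 137+10 = 147
n=5,m=6: c = 147+11 = 158
n=5,m=7: c = 158+12 = 170
n=6,m=0: c = 170+6 = 176
n=6,m=1: c = 176+7 = 183
n=6,m=2: c = 183+8 = 191
n=6,m=3: c = 191+9 = 200
n=6,m=4: c = 200+10 = 210
n=6,m=5: c = 210+11 = 221
n=6,m=6: c = 221+12 = 233
n=6,m=7: c = 233+13 = 246
n=6,m=8: c = 246+14 = 260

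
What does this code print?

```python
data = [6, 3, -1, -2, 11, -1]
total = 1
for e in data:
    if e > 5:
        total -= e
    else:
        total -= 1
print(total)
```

-20

e=6: >5, total = 1-6 = -5
e=3: not >5, total = (-5)-1 = -6
e=-1: not >5, total = (-6)-1 = -7
e=-2: not >5, total = (-7)-1 = -8
e=11: >5, total = (-8)-11 = -19
e=-1: not >5, total = (-19)-1 = -20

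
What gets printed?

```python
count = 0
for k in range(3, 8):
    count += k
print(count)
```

k=3: count = 0+3 = 3
k=4: count = 3+4 = 7
k=5: count = 7+5 = 12
k=6: count = 12+6 = 18
k=7: count = 18+7 = 25

25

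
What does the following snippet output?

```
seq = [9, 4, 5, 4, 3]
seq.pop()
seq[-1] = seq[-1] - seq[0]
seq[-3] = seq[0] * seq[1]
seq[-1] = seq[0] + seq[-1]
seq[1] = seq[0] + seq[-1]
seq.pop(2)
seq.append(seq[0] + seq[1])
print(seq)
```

[9, 13, 4, 22]

pop() removes 3 → [9, 4, 5, 4]
seq[-1] = seq[-1]-seq[0] = 4-9 = -5 → [9, 4, 5, -5]
seq[-3] = seq[0]*seq[1] = 9*4 = 36 → [9, 36, 5, -5]
seq[-1] = seq[0]+seq[-1] = 9+(-5) = 4 → [9, 36, 5, 4]
seq[1] = seq[0]+seq[-1] = 9+4 = 13 → [9, 13, 5, 4]
pop(2) removes 5 → [9, 13, 4]
append seq[0]+seq[1] = 9+13 = 22 → [9, 13, 4, 22]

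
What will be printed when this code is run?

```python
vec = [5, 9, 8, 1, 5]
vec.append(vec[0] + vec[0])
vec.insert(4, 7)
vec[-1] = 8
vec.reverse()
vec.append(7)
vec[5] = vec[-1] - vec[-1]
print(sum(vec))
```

41

append vec[0]+vec[0] = 5+5 = 10 → [5, 9, 8, 1, 5, 10]
insert 7 at 4 → [5, 9, 8, 1, 7, 5, 10]
vec[-1] = 8 → [5, 9, 8, 1, 7, 5, 8]
reverse → [8, 5, 7, 1, 8, 9, 5]
append 7 → [8, 5, 7, 1, 8, 9, 5, 7]
vec[5] = vec[-1]-vec[-1] = 7-7 = 0 → [8, 5, 7, 1, 8, 0, 5, 7]
sum = 41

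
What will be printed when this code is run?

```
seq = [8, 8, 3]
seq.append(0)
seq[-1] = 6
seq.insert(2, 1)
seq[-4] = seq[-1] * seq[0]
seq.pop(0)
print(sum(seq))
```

58

append 0 → [8, 8, 3, 0]
seq[-1] = 6 → [8, 8, 3, 6]
insert 1 at 2 → [8, 8, 1, 3, 6]
seq[-4] = seq[-1]*seq[0] = 6*8 = 48 → [8, 48, 1, 3, 6]
pop(0) removes 8 → [48, 1, 3, 6]
sum = 58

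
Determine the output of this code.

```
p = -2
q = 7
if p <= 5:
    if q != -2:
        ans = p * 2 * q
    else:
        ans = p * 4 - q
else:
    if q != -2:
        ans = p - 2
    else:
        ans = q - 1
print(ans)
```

p=-2, q=7
p <= 5 is True; q != -2 is True
→ ans = p * 2 * q = -28

-28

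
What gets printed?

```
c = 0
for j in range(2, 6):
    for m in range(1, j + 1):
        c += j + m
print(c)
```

j=2,m=1: c = 0+3 = 3
j=2,m=2: c = 3+4 = 7
j=3,m=1: c = 7+4 = 11
j=3,m=2: c = 11+5 = 16
j=3,m=3: c = 16+6 = 22
j=4,m=1: c = 22+5 = 27
j=4,m=2: c = 27+6 = 33
j=4,m=3: c = 33+7 = 40
j=4,m=4: c = 40+8 = 48
j=5,m=1: c = 48+6 = 54
j=5,m=2: c = 54+7 = 61
j=5,m=3: c = 61+8 = 69
j=5,m=4: c = 69+9 = 78
j=5,m=5: c = 78+10 = 88

88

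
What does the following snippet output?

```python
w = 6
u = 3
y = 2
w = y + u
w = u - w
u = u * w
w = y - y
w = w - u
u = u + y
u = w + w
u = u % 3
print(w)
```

w = 2+3 = 5
w = 3-5 = -2
u = 3*(-2) = -6
w = 2-2 = 0
w = 0-(-6) = 6
u = (-6)+2 = -4
u = 6+6 = 12
u = 12%3 = 0

6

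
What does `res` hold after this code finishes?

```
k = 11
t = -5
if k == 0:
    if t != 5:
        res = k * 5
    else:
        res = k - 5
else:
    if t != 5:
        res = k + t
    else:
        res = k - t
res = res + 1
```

7

k=11, t=-5
k == 0 is False; t != 5 is True
→ res = k + t = 6
res = 6+1 = 7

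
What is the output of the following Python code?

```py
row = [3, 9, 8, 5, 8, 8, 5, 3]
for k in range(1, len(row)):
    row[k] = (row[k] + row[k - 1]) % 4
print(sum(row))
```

9

k=1: row[1] = (9+3)%4 = 0 → [3, 0, 8, 5, 8, 8, 5, 3]
k=2: row[2] = (8+0)%4 = 0 → [3, 0, 0, 5, 8, 8, 5, 3]
k=3: row[3] = (5+0)%4 = 1 → [3, 0, 0, 1, 8, 8, 5, 3]
k=4: row[4] = (8+1)%4 = 1 → [3, 0, 0, 1, 1, 8, 5, 3]
k=5: row[5] = (8+1)%4 = 1 → [3, 0, 0, 1, 1, 1, 5, 3]
k=6: row[6] = (5+1)%4 = 2 → [3, 0, 0, 1, 1, 1, 2, 3]
k=7: row[7] = (3+2)%4 = 1 → [3, 0, 0, 1, 1, 1, 2, 1]
sum = 9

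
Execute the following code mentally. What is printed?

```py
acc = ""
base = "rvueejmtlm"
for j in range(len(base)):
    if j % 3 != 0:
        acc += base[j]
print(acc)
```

j=0: skip
j=1: add 'v' → 'v'
j=2: add 'u' → 'vu'
j=3: skip
j=4: add 'e' → 'vue'
j=5: add 'j' → 'vuej'
j=6: skip
j=7: add 't' → 'vuejt'
j=8: add 'l' → 'vuejtl'
j=9: skip

vuejtl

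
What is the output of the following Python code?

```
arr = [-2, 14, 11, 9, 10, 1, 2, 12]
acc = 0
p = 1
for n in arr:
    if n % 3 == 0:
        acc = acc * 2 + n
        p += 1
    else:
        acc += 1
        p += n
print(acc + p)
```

n=-2: not %3==0, acc = 0+1 = 1; p=-1
n=14: not %3==0, acc = 1+1 = 2; p=13
n=11: not %3==0, acc = 2+1 = 3; p=24
n=9: %3==0, acc = 3*2+9 = 15; p=25
n=10: not %3==0, acc = 15+1 = 16; p=35
n=1: not %3==0, acc = 16+1 = 17; p=36
n=2: not %3==0, acc = 17+1 = 18; p=38
n=12: %3==0, acc = 18*2+12 = 48; p=39
acc+p = 48+39 = 87

87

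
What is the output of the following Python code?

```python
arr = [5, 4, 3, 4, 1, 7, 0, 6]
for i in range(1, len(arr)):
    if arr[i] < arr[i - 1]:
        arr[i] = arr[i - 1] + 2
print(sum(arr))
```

i=1: 4<5, arr[1] = 5+2 = 7 → [5, 7, 3, 4, 1, 7, 0, 6]
i=2: 3<7, arr[2] = 7+2 = 9 → [5, 7, 9, 4, 1, 7, 0, 6]
i=3: 4<9, arr[3] = 9+2 = 11 → [5, 7, 9, 11, 1, 7, 0, 6]
i=4: 1<11, arr[4] = 11+2 = 13 → [5, 7, 9, 11, 13, 7, 0, 6]
i=5: 7<13, arr[5] = 13+2 = 15 → [5, 7, 9, 11, 13, 15, 0, 6]
i=6: 0<15, arr[6] = 15+2 = 17 → [5, 7, 9, 11, 13, 15, 17, 6]
i=7: 6<17, arr[7] = 17+2 = 19 → [5, 7, 9, 11, 13, 15, 17, 19]
sum = 96

96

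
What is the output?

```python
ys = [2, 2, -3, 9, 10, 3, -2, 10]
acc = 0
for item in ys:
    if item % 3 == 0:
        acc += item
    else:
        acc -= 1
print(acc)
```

4

item=2: not %3==0, acc = 0-1 = -1
item=2: not %3==0, acc = (-1)-1 = -2
item=-3: %3==0, acc = (-2)+(-3) = -5
item=9: %3==0, acc = (-5)+9 = 4
item=10: not %3==0, acc = 4-1 = 3
item=3: %3==0, acc = 3+3 = 6
item=-2: not %3==0, acc = 6-1 = 5
item=10: not %3==0, acc = 5-1 = 4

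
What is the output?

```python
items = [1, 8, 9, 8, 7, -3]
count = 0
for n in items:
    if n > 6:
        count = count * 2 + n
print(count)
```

123

n=1: not >6
n=8: >6, count = 0*2+8 = 8
n=9: >6, count = 8*2+9 = 25
n=8: >6, count = 25*2+8 = 58
n=7: >6, count = 58*2+7 = 123
n=-3: not >6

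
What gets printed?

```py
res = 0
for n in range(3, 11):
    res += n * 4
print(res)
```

208

n=3: res = 0+3*4 = 12
n=4: res = 12+4*4 = 28
n=5: res = 28+5*4 = 48
n=6: res = 48+6*4 = 72
n=7: res = 72+7*4 = 100
n=8: res = 100+8*4 = 132
n=9: res = 132+9*4 = 168
n=10: res = 168+10*4 = 208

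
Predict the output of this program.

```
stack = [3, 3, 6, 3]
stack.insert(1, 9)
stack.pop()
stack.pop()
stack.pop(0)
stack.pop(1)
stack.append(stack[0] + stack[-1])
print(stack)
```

insert 9 at 1 → [3, 9, 3, 6, 3]
pop() removes 3 → [3, 9, 3, 6]
pop() removes 6 → [3, 9, 3]
pop(0) removes 3 → [9, 3]
pop(1) removes 3 → [9]
append stack[0]+stack[-1] = 9+9 = 18 → [9, 18]

[9, 18]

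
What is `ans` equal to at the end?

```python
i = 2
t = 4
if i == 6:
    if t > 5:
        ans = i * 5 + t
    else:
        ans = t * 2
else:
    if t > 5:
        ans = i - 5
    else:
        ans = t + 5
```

9

i=2, t=4
i == 6 is False; t > 5 is False
→ ans = t + 5 = 9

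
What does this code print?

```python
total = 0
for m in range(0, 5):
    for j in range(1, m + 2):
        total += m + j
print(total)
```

75

m=0,j=1: total = 0+1 = 1
m=1,j=1: total = 1+2 = 3
m=1,j=2: total = 3+3 = 6
m=2,j=1: total = 6+3 = 9
m=2,j=2: total = 9+4 = 13
m=2,j=3: total = 13+5 = 18
m=3,j=1: total = 18+4 = 22
m=3,j=2: total = 22+5 = 27
m=3,j=3: total = 27+6 = 33
m=3,j=4: total = 33+7 = 40
m=4,j=1: total = 40+5 = 45
m=4,j=2: total = 45+6 = 51
m=4,j=3: total = 51+7 = 58
m=4,j=4: total = 58+8 = 66
m=4,j=5: total = 66+9 = 75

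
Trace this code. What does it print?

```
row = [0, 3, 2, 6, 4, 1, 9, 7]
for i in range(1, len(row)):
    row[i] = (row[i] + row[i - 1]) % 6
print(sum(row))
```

23

i=1: row[1] = (3+0)%6 = 3 → [0, 3, 2, 6, 4, 1, 9, 7]
i=2: row[2] = (2+3)%6 = 5 → [0, 3, 5, 6, 4, 1, 9, 7]
i=3: row[3] = (6+5)%6 = 5 → [0, 3, 5, 5, 4, 1, 9, 7]
i=4: row[4] = (4+5)%6 = 3 → [0, 3, 5, 5, 3, 1, 9, 7]
i=5: row[5] = (1+3)%6 = 4 → [0, 3, 5, 5, 3, 4, 9, 7]
i=6: row[6] = (9+4)%6 = 1 → [0, 3, 5, 5, 3, 4, 1, 7]
i=7: row[7] = (7+1)%6 = 2 → [0, 3, 5, 5, 3, 4, 1, 2]
sum = 23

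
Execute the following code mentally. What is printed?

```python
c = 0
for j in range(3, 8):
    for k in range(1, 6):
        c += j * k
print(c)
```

375

j=3,k=1: c = 0+3 = 3
j=3,k=2: c = 3+6 = 9
j=3,k=3: c = 9+9 = 18
j=3,k=4: c = 18+12 = 30
j=3,k=5: c = 30+15 = 45
j=4,k=1: c = 45+4 = 49
j=4,k=2: c = 49+8 = 57
j=4,k=3: c = 57+12 = 69
j=4,k=4: c = 69+16 = 85
j=4,k=5: c = 85+20 = 105
j=5,k=1: c = 105+5 = 110
j=5,k=2: c = 110+10 = 120
j=5,k=3: c = 120+15 = 135
j=5,k=4: c = 135+20 = 155
j=5,k=5: c = 155+25 = 180
j=6,k=1: c = 180+6 = 186
j=6,k=2: c = 186+12 = 198
j=6,k=3: c = 198+18 = 216
j=6,k=4: c = 216+24 = 240
j=6,k=5: c = 240+30 = 270
j=7,k=1: c = 270+7 = 277
j=7,k=2: c = 277+14 = 291
j=7,k=3: c = 291+21 = 312
j=7,k=4: c = 312+28 = 340
j=7,k=5: c = 340+35 = 375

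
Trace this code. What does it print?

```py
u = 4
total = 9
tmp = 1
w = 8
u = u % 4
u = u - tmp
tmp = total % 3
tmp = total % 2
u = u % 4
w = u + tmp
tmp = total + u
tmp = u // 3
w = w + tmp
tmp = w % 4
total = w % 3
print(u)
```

u = 4%4 = 0
u = 0-1 = -1
tmp = 9%3 = 0
tmp = 9%2 = 1
u = (-1)%4 = 3
w = 3+1 = 4
tmp = 9+3 = 12
tmp = 3//3 = 1
w = 4+1 = 5
tmp = 5%4 = 1
total = 5%3 = 2

3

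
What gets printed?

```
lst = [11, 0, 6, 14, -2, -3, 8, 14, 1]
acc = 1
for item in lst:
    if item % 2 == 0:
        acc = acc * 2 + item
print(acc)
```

item=11: not even
item=0: even, acc = 1*2+0 = 2
item=6: even, acc = 2*2+6 = 10
item=14: even, acc = 10*2+14 = 34
item=-2: even, acc = 34*2+(-2) = 66
item=-3: not even
item=8: even, acc = 66*2+8 = 140
item=14: even, acc = 140*2+14 = 294
item=1: not even

294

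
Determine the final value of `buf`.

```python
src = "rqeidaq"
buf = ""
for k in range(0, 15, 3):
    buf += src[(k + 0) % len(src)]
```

k=0: add src[0]='r' → 'r'
k=3: add src[3]='i' → 'ri'
k=6: add src[6]='q' → 'riq'
k=9: add src[2]='e' → 'riqe'
k=12: add src[5]='a' → 'riqea'

'riqea'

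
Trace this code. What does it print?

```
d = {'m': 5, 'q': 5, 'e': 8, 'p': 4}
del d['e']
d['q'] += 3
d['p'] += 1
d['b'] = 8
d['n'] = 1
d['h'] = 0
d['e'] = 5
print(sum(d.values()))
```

32

del 'e' → {'m': 5, 'q': 5, 'p': 4}
d['q'] = 5+3 = 8 → {'m': 5, 'q': 8, 'p': 4}
d['p'] = 4+1 = 5 → {'m': 5, 'q': 8, 'p': 5}
d['b'] = 8 → {'m': 5, 'q': 8, 'p': 5, 'b': 8}
d['n'] = 1 → {'m': 5, 'q': 8, 'p': 5, 'b': 8, 'n': 1}
d['h'] = 0 → {'m': 5, 'q': 8, 'p': 5, 'b': 8, 'n': 1, 'h': 0}
d['e'] = 5 → {'m': 5, 'q': 8, 'p': 5, 'b': 8, 'n': 1, 'h': 0, 'e': 5}
sum of values = 32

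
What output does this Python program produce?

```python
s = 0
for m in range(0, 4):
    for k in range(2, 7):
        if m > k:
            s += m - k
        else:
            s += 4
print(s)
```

m=0,k=2: not 0>2, s = 0+4 = 4
m=0,k=3: not 0>3, s = 4+4 = 8
m=0,k=4: not 0>4, s = 8+4 = 12
m=0,k=5: not 0>5, s = 12+4 = 16
m=0,k=6: not 0>6, s = 16+4 = 20
m=1,k=2: not 1>2, s = 20+4 = 24
m=1,k=3: not 1>3, s = 24+4 = 28
m=1,k=4: not 1>4, s = 28+4 = 32
m=1,k=5: not 1>5, s = 32+4 = 36
m=1,k=6: not 1>6, s = 36+4 = 40
m=2,k=2: not 2>2, s = 40+4 = 44
m=2,k=3: not 2>3, s = 44+4 = 48
m=2,k=4: not 2>4, s = 48+4 = 52
m=2,k=5: not 2>5, s = 52+4 = 56
m=2,k=6: not 2>6, s = 56+4 = 60
m=3,k=2: 3>2, s = 60+1 = 61
m=3,k=3: not 3>3, s = 61+4 = 65
m=3,k=4: not 3>4, s = 65+4 = 69
m=3,k=5: not 3>5, s = 69+4 = 73
m=3,k=6: not 3>6, s = 73+4 = 77

77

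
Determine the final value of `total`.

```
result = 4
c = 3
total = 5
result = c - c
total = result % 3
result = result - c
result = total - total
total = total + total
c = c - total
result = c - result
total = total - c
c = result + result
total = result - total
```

6

result = 3-3 = 0
total = 0%3 = 0
result = 0-3 = -3
result = 0-0 = 0
total = 0+0 = 0
c = 3-0 = 3
result = 3-0 = 3
total = 0-3 = -3
c = 3+3 = 6
total = 3-(-3) = 6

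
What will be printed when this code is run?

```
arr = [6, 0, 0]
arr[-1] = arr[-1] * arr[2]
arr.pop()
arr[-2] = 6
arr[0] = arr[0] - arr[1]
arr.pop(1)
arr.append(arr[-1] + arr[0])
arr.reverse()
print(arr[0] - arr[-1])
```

6

arr[-1] = arr[-1]*arr[2] = 0*0 = 0 → [6, 0, 0]
pop() removes 0 → [6, 0]
arr[-2] = 6 → [6, 0]
arr[0] = arr[0]-arr[1] = 6-0 = 6 → [6, 0]
pop(1) removes 0 → [6]
append arr[-1]+arr[0] = 6+6 = 12 → [6, 12]
reverse → [12, 6]
arr[0]-arr[-1] = 12-6 = 6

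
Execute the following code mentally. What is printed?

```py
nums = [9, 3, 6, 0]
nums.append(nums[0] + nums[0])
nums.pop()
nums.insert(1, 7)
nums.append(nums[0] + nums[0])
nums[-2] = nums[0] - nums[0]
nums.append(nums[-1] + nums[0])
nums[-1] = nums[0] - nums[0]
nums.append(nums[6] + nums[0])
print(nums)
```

append nums[0]+nums[0] = 9+9 = 18 → [9, 3, 6, 0, 18]
pop() removes 18 → [9, 3, 6, 0]
insert 7 at 1 → [9, 7, 3, 6, 0]
append nums[0]+nums[0] = 9+9 = 18 → [9, 7, 3, 6, 0, 18]
nums[-2] = nums[0]-nums[0] = 9-9 = 0 → [9, 7, 3, 6, 0, 18]
append nums[-1]+nums[0] = 18+9 = 27 → [9, 7, 3, 6, 0, 18, 27]
nums[-1] = nums[0]-nums[0] = 9-9 = 0 → [9, 7, 3, 6, 0, 18, 0]
append nums[6]+nums[0] = 0+9 = 9 → [9, 7, 3, 6, 0, 18, 0, 9]

[9, 7, 3, 6, 0, 18, 0, 9]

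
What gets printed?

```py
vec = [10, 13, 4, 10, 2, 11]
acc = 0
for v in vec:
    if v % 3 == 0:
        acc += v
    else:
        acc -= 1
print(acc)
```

-6

v=10: not %3==0, acc = 0-1 = -1
v=13: not %3==0, acc = (-1)-1 = -2
v=4: not %3==0, acc = (-2)-1 = -3
v=10: not %3==0, acc = (-3)-1 = -4
v=2: not %3==0, acc = (-4)-1 = -5
v=11: not %3==0, acc = (-5)-1 = -6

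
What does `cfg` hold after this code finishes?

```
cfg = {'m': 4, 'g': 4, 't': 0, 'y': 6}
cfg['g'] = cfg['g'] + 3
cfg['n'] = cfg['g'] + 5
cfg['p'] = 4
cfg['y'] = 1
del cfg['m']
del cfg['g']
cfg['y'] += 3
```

cfg['g'] = cfg['g']+3 = 7 → {'m': 4, 'g': 7, 't': 0, 'y': 6}
cfg['n'] = cfg['g']+5 = 12 → {'m': 4, 'g': 7, 't': 0, 'y': 6, 'n': 12}
cfg['p'] = 4 → {'m': 4, 'g': 7, 't': 0, 'y': 6, 'n': 12, 'p': 4}
cfg['y'] = 1 → {'m': 4, 'g': 7, 't': 0, 'y': 1, 'n': 12, 'p': 4}
del 'm' → {'g': 7, 't': 0, 'y': 1, 'n': 12, 'p': 4}
del 'g' → {'t': 0, 'y': 1, 'n': 12, 'p': 4}
cfg['y'] = 1+3 = 4 → {'t': 0, 'y': 4, 'n': 12, 'p': 4}

{'t': 0, 'y': 4, 'n': 12, 'p': 4}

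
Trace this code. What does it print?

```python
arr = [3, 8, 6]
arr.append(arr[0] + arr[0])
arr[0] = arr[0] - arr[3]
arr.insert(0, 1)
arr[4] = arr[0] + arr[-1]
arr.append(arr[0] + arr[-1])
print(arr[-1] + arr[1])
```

append arr[0]+arr[0] = 3+3 = 6 → [3, 8, 6, 6]
arr[0] = arr[0]-arr[3] = 3-6 = -3 → [-3, 8, 6, 6]
insert 1 at 0 → [1, -3, 8, 6, 6]
arr[4] = arr[0]+arr[-1] = 1+6 = 7 → [1, -3, 8, 6, 7]
append arr[0]+arr[-1] = 1+7 = 8 → [1, -3, 8, 6, 7, 8]
arr[-1]+arr[1] = 8+(-3) = 5

5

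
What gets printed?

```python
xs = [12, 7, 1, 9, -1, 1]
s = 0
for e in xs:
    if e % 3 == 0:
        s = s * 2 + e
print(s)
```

33

e=12: %3==0, s = 0*2+12 = 12
e=7: not %3==0
e=1: not %3==0
e=9: %3==0, s = 12*2+9 = 33
e=-1: not %3==0
e=1: not %3==0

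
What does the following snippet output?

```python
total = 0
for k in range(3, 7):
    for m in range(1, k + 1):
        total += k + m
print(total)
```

138

k=3,m=1: total = 0+4 = 4
k=3,m=2: total = 4+5 = 9
k=3,m=3: total = 9+6 = 15
k=4,m=1: total = 15+5 = 20
k=4,m=2: total = 20+6 = 26
k=4,m=3: total = 26+7 = 33
k=4,m=4: total = 33+8 = 41
k=5,m=1: total = 41+6 = 47
k=5,m=2: total = 47+7 = 54
k=5,m=3: total = 54+8 = 62
k=5,m=4: total = 62+9 = 71
k=5,m=5: total = 71+10 = 81
k=6,m=1: total = 81+7 = 88
k=6,m=2: total = 88+8 = 96
k=6,m=3: total = 96+9 = 105
k=6,m=4: total = 105+10 = 115
k=6,m=5: total = 115+11 = 126
k=6,m=6: total = 126+12 = 138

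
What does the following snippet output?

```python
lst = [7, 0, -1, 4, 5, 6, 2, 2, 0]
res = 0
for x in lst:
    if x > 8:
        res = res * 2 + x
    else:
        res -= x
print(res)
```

x=7: not >8, res = 0-7 = -7
x=0: not >8, res = (-7)-0 = -7
x=-1: not >8, res = (-7)-(-1) = -6
x=4: not >8, res = (-6)-4 = -10
x=5: not >8, res = (-10)-5 = -15
x=6: not >8, res = (-15)-6 = -21
x=2: not >8, res = (-21)-2 = -23
x=2: not >8, res = (-23)-2 = -25
x=0: not >8, res = (-25)-0 = -25

-25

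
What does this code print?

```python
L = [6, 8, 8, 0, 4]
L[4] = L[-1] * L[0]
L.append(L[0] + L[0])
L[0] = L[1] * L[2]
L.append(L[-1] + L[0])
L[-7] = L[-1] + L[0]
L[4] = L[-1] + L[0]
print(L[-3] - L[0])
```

L[4] = L[-1]*L[0] = 4*6 = 24 → [6, 8, 8, 0, 24]
append L[0]+L[0] = 6+6 = 12 → [6, 8, 8, 0, 24, 12]
L[0] = L[1]*L[2] = 8*8 = 64 → [64, 8, 8, 0, 24, 12]
append L[-1]+L[0] = 12+64 = 76 → [64, 8, 8, 0, 24, 12, 76]
L[-7] = L[-1]+L[0] = 76+64 = 140 → [140, 8, 8, 0, 24, 12, 76]
L[4] = L[-1]+L[0] = 76+140 = 216 → [140, 8, 8, 0, 216, 12, 76]
L[-3]-L[0] = 216-140 = 76

76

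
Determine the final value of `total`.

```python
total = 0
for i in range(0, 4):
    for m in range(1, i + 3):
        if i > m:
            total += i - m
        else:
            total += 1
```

i=0,m=1: not 0>1, total = 0+1 = 1
i=0,m=2: not 0>2, total = 1+1 = 2
i=1,m=1: not 1>1, total = 2+1 = 3
i=1,m=2: not 1>2, total = 3+1 = 4
i=1,m=3: not 1>3, total = 4+1 = 5
i=2,m=1: 2>1, total = 5+1 = 6
i=2,m=2: not 2>2, total = 6+1 = 7
i=2,m=3: not 2>3, total = 7+1 = 8
i=2,m=4: not 2>4, total = 8+1 = 9
i=3,m=1: 3>1, total = 9+2 = 11
i=3,m=2: 3>2, total = 11+1 = 12
i=3,m=3: not 3>3, total = 12+1 = 13
i=3,m=4: not 3>4, total = 13+1 = 14
i=3,m=5: not 3>5, total = 14+1 = 15

15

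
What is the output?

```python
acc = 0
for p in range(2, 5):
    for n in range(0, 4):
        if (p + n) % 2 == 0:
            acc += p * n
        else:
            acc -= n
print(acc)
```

14

p=2,n=0: even sum, acc = 0+0 = 0
p=2,n=1: odd sum, acc = 0-1 = -1
p=2,n=2: even sum, acc = (-1)+4 = 3
p=2,n=3: odd sum, acc = 3-3 = 0
p=3,n=0: odd sum, acc = 0-0 = 0
p=3,n=1: even sum, acc = 0+3 = 3
p=3,n=2: odd sum, acc = 3-2 = 1
p=3,n=3: even sum, acc = 1+9 = 10
p=4,n=0: even sum, acc = 10+0 = 10
p=4,n=1: odd sum, acc = 10-1 = 9
p=4,n=2: even sum, acc = 9+8 = 17
p=4,n=3: odd sum, acc = 17-3 = 14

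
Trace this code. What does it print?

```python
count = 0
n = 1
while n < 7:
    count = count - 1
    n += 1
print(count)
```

n=1: count = 0-1 = -1
n=2: count = (-1)-1 = -2
n=3: count = (-2)-1 = -3
n=4: count = (-3)-1 = -4
n=5: count = (-4)-1 = -5
n=6: count = (-5)-1 = -6

-6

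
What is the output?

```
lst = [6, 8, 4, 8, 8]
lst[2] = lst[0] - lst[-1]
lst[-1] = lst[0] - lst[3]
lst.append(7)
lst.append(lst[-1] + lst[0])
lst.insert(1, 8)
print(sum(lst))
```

46

lst[2] = lst[0]-lst[-1] = 6-8 = -2 → [6, 8, -2, 8, 8]
lst[-1] = lst[0]-lst[3] = 6-8 = -2 → [6, 8, -2, 8, -2]
append 7 → [6, 8, -2, 8, -2, 7]
append lst[-1]+lst[0] = 7+6 = 13 → [6, 8, -2, 8, -2, 7, 13]
insert 8 at 1 → [6, 8, 8, -2, 8, -2, 7, 13]
sum = 46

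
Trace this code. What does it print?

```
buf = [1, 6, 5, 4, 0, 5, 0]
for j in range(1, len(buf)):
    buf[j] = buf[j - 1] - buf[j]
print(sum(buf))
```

-80

j=1: buf[1] = 1-6 = -5 → [1, -5, 5, 4, 0, 5, 0]
j=2: buf[2] = (-5)-5 = -10 → [1, -5, -10, 4, 0, 5, 0]
j=3: buf[3] = (-10)-4 = -14 → [1, -5, -10, -14, 0, 5, 0]
j=4: buf[4] = (-14)-0 = -14 → [1, -5, -10, -14, -14, 5, 0]
j=5: buf[5] = (-14)-5 = -19 → [1, -5, -10, -14, -14, -19, 0]
j=6: buf[6] = (-19)-0 = -19 → [1, -5, -10, -14, -14, -19, -19]
sum = -80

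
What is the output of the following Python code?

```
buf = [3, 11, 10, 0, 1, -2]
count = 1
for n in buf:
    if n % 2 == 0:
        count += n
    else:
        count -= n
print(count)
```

-6

n=3: not even, count = 1-3 = -2
n=11: not even, count = (-2)-11 = -13
n=10: even, count = (-13)+10 = -3
n=0: even, count = (-3)+0 = -3
n=1: not even, count = (-3)-1 = -4
n=-2: even, count = (-4)+(-2) = -6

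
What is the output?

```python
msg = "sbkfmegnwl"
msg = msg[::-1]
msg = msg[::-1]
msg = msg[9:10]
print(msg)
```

l

reverse → 'lwngemfkbs'
reverse → 'sbkfmegnwl'
slice [9:10] → 'l'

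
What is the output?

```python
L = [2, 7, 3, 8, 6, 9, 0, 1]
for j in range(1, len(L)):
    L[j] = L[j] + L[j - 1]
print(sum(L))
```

175

j=1: L[1] = 7+2 = 9 → [2, 9, 3, 8, 6, 9, 0, 1]
j=2: L[2] = 3+9 = 12 → [2, 9, 12, 8, 6, 9, 0, 1]
j=3: L[3] = 8+12 = 20 → [2, 9, 12, 20, 6, 9, 0, 1]
j=4: L[4] = 6+20 = 26 → [2, 9, 12, 20, 26, 9, 0, 1]
j=5: L[5] = 9+26 = 35 → [2, 9, 12, 20, 26, 35, 0, 1]
j=6: L[6] = 0+35 = 35 → [2, 9, 12, 20, 26, 35, 35, 1]
j=7: L[7] = 1+35 = 36 → [2, 9, 12, 20, 26, 35, 35, 36]
sum = 175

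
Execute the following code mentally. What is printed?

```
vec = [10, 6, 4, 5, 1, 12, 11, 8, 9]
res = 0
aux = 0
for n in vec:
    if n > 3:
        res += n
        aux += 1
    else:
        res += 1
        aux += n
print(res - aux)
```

n=10: >3, res = 0+10 = 10; aux=1
n=6: >3, res = 10+6 = 16; aux=2
n=4: >3, res = 16+4 = 20; aux=3
n=5: >3, res = 20+5 = 25; aux=4
n=1: not >3, res = 25+1 = 26; aux=5
n=12: >3, res = 26+12 = 38; aux=6
n=11: >3, res = 38+11 = 49; aux=7
n=8: >3, res = 49+8 = 57; aux=8
n=9: >3, res = 57+9 = 66; aux=9
res-aux = 66-9 = 57

57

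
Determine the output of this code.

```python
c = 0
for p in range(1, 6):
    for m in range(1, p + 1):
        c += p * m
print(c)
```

140

p=1,m=1: c = 0+1 = 1
p=2,m=1: c = 1+2 = 3
p=2,m=2: c = 3+4 = 7
p=3,m=1: c = 7+3 = 10
p=3,m=2: c = 10+6 = 16
p=3,m=3: c = 16+9 = 25
p=4,m=1: c = 25+4 = 29
p=4,m=2: c = 29+8 = 37
p=4,m=3: c = 37+12 = 49
p=4,m=4: c = 49+16 = 65
p=5,m=1: c = 65+5 = 70
p=5,m=2: c = 70+10 = 80
p=5,m=3: c = 80+15 = 95
p=5,m=4: c = 95+20 = 115
p=5,m=5: c = 115+25 = 140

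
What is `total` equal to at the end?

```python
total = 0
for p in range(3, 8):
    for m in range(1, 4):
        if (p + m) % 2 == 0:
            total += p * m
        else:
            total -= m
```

66

p=3,m=1: even sum, total = 0+3 = 3
p=3,m=2: odd sum, total = 3-2 = 1
p=3,m=3: even sum, total = 1+9 = 10
p=4,m=1: odd sum, total = 10-1 = 9
p=4,m=2: even sum, total = 9+8 = 17
p=4,m=3: odd sum, total = 17-3 = 14
p=5,m=1: even sum, total = 14+5 = 19
p=5,m=2: odd sum, total = 19-2 = 17
p=5,m=3: even sum, total = 17+15 = 32
p=6,m=1: odd sum, total = 32-1 = 31
p=6,m=2: even sum, total = 31+12 = 43
p=6,m=3: odd sum, total = 43-3 = 40
p=7,m=1: even sum, total = 40+7 = 47
p=7,m=2: odd sum, total = 47-2 = 45
p=7,m=3: even sum, total = 45+21 = 66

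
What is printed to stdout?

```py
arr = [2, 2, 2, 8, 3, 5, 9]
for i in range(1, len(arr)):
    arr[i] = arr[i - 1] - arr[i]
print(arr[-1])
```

i=1: arr[1] = 2-2 = 0 → [2, 0, 2, 8, 3, 5, 9]
i=2: arr[2] = 0-2 = -2 → [2, 0, -2, 8, 3, 5, 9]
i=3: arr[3] = (-2)-8 = -10 → [2, 0, -2, -10, 3, 5, 9]
i=4: arr[4] = (-10)-3 = -13 → [2, 0, -2, -10, -13, 5, 9]
i=5: arr[5] = (-13)-5 = -18 → [2, 0, -2, -10, -13, -18, 9]
i=6: arr[6] = (-18)-9 = -27 → [2, 0, -2, -10, -13, -18, -27]

-27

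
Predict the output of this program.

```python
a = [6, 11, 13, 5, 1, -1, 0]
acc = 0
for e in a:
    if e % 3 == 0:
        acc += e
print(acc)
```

6

e=6: %3==0, acc = 0+6 = 6
e=11: not %3==0
e=13: not %3==0
e=5: not %3==0
e=1: not %3==0
e=-1: not %3==0
e=0: %3==0, acc = 6+0 = 6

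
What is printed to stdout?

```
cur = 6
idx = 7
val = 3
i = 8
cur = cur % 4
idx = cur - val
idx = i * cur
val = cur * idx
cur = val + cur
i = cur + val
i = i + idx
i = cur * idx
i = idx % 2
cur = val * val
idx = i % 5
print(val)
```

cur = 6%4 = 2
idx = 2-3 = -1
idx = 8*2 = 16
val = 2*16 = 32
cur = 32+2 = 34
i = 34+32 = 66
i = 66+16 = 82
i = 34*16 = 544
i = 16%2 = 0
cur = 32*32 = 1024
idx = 0%5 = 0

32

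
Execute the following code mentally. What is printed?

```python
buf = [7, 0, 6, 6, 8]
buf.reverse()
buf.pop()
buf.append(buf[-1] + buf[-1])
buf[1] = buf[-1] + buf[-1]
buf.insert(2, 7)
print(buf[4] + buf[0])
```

8

reverse → [8, 6, 6, 0, 7]
pop() removes 7 → [8, 6, 6, 0]
append buf[-1]+buf[-1] = 0+0 = 0 → [8, 6, 6, 0, 0]
buf[1] = buf[-1]+buf[-1] = 0+0 = 0 → [8, 0, 6, 0, 0]
insert 7 at 2 → [8, 0, 7, 6, 0, 0]
buf[4]+buf[0] = 0+8 = 8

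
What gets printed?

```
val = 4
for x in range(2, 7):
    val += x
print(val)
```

24

x=2: val = 4+2 = 6
x=3: val = 6+3 = 9
x=4: val = 9+4 = 13
x=5: val = 13+5 = 18
x=6: val = 18+6 = 24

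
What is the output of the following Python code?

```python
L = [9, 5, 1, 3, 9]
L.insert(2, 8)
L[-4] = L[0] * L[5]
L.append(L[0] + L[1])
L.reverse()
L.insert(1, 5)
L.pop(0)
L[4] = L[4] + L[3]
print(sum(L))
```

114

insert 8 at 2 → [9, 5, 8, 1, 3, 9]
L[-4] = L[0]*L[5] = 9*9 = 81 → [9, 5, 81, 1, 3, 9]
append L[0]+L[1] = 9+5 = 14 → [9, 5, 81, 1, 3, 9, 14]
reverse → [14, 9, 3, 1, 81, 5, 9]
insert 5 at 1 → [14, 5, 9, 3, 1, 81, 5, 9]
pop(0) removes 14 → [5, 9, 3, 1, 81, 5, 9]
L[4] = L[4]+L[3] = 81+1 = 82 → [5, 9, 3, 1, 82, 5, 9]
sum = 114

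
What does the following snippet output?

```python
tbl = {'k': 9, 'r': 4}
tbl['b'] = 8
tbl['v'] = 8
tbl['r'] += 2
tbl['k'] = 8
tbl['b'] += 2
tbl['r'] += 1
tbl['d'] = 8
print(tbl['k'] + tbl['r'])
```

15

tbl['b'] = 8 → {'k': 9, 'r': 4, 'b': 8}
tbl['v'] = 8 → {'k': 9, 'r': 4, 'b': 8, 'v': 8}
tbl['r'] = 4+2 = 6 → {'k': 9, 'r': 6, 'b': 8, 'v': 8}
tbl['k'] = 8 → {'k': 8, 'r': 6, 'b': 8, 'v': 8}
tbl['b'] = 8+2 = 10 → {'k': 8, 'r': 6, 'b': 10, 'v': 8}
tbl['r'] = 6+1 = 7 → {'k': 8, 'r': 7, 'b': 10, 'v': 8}
tbl['d'] = 8 → {'k': 8, 'r': 7, 'b': 10, 'v': 8, 'd': 8}
tbl['k']+tbl['r'] = 8+7 = 15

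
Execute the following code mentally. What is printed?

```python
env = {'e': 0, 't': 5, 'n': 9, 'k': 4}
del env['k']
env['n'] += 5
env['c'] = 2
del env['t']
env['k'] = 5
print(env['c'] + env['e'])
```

del 'k' → {'e': 0, 't': 5, 'n': 9}
env['n'] = 9+5 = 14 → {'e': 0, 't': 5, 'n': 14}
env['c'] = 2 → {'e': 0, 't': 5, 'n': 14, 'c': 2}
del 't' → {'e': 0, 'n': 14, 'c': 2}
env['k'] = 5 → {'e': 0, 'n': 14, 'c': 2, 'k': 5}
env['c']+env['e'] = 2+0 = 2

2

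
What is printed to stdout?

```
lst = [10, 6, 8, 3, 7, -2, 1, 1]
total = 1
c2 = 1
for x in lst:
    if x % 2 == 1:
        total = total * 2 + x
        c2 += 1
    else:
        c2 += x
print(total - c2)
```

x=10: not odd; c2=11
x=6: not odd; c2=17
x=8: not odd; c2=25
x=3: odd, total = 1*2+3 = 5; c2=26
x=7: odd, total = 5*2+7 = 17; c2=27
x=-2: not odd; c2=25
x=1: odd, total = 17*2+1 = 35; c2=26
x=1: odd, total = 35*2+1 = 71; c2=27
total-c2 = 71-27 = 44

44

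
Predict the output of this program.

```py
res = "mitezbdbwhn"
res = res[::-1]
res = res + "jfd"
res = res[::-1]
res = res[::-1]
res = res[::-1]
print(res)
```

dfjmitezbdbwhn

reverse → 'nhwbdbzetim'
+ 'jfd' → 'nhwbdbzetimjfd'
reverse → 'dfjmitezbdbwhn'
reverse → 'nhwbdbzetimjfd'
reverse → 'dfjmitezbdbwhn'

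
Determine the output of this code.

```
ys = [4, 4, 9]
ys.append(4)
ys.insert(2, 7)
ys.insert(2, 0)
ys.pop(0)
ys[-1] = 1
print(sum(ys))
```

21

append 4 → [4, 4, 9, 4]
insert 7 at 2 → [4, 4, 7, 9, 4]
insert 0 at 2 → [4, 4, 0, 7, 9, 4]
pop(0) removes 4 → [4, 0, 7, 9, 4]
ys[-1] = 1 → [4, 0, 7, 9, 1]
sum = 21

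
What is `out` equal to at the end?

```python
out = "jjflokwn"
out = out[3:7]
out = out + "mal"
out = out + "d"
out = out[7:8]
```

'd'

slice [3:7] → 'lokw'
+ 'mal' → 'lokwmal'
+ 'd' → 'lokwmald'
slice [7:8] → 'd'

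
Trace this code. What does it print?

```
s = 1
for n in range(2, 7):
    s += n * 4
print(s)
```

81

n=2: s = 1+2*4 = 9
n=3: s = 9+3*4 = 21
n=4: s = 21+4*4 = 37
n=5: s = 37+5*4 = 57
n=6: s = 57+6*4 = 81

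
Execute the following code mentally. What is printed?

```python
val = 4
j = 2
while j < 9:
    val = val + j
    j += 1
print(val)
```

39

j=2: val = 4+2 = 6
j=3: val = 6+3 = 9
j=4: val = 9+4 = 13
j=5: val = 13+5 = 18
j=6: val = 18+6 = 24
j=7: val = 24+7 = 31
j=8: val = 31+8 = 39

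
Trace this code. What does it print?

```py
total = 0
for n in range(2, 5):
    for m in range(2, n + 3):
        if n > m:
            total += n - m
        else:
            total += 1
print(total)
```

13

n=2,m=2: not 2>2, total = 0+1 = 1
n=2,m=3: not 2>3, total = 1+1 = 2
n=2,m=4: not 2>4, total = 2+1 = 3
n=3,m=2: 3>2, total = 3+1 = 4
n=3,m=3: not 3>3, total = 4+1 = 5
n=3,m=4: not 3>4, total = 5+1 = 6
n=3,m=5: not 3>5, total = 6+1 = 7
n=4,m=2: 4>2, total = 7+2 = 9
n=4,m=3: 4>3, total = 9+1 = 10
n=4,m=4: not 4>4, total = 10+1 = 11
n=4,m=5: not 4>5, total = 11+1 = 12
n=4,m=6: not 4>6, total = 12+1 = 13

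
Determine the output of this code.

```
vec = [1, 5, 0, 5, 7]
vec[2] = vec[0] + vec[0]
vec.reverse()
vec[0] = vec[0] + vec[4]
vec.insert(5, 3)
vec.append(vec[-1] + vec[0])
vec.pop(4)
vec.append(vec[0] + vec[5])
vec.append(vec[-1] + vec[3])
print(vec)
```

[8, 5, 2, 5, 3, 11, 19, 24]

vec[2] = vec[0]+vec[0] = 1+1 = 2 → [1, 5, 2, 5, 7]
reverse → [7, 5, 2, 5, 1]
vec[0] = vec[0]+vec[4] = 7+1 = 8 → [8, 5, 2, 5, 1]
insert 3 at 5 → [8, 5, 2, 5, 1, 3]
append vec[-1]+vec[0] = 3+8 = 11 → [8, 5, 2, 5, 1, 3, 11]
pop(4) removes 1 → [8, 5, 2, 5, 3, 11]
append vec[0]+vec[5] = 8+11 = 19 → [8, 5, 2, 5, 3, 11, 19]
append vec[-1]+vec[3] = 19+5 = 24 → [8, 5, 2, 5, 3, 11, 19, 24]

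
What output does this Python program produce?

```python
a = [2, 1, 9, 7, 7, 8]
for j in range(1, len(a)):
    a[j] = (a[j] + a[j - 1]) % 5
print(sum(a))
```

j=1: a[1] = (1+2)%5 = 3 → [2, 3, 9, 7, 7, 8]
j=2: a[2] = (9+3)%5 = 2 → [2, 3, 2, 7, 7, 8]
j=3: a[3] = (7+2)%5 = 4 → [2, 3, 2, 4, 7, 8]
j=4: a[4] = (7+4)%5 = 1 → [2, 3, 2, 4, 1, 8]
j=5: a[5] = (8+1)%5 = 4 → [2, 3, 2, 4, 1, 4]
sum = 16

16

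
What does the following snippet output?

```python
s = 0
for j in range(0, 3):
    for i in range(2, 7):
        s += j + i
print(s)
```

j=0,i=2: s = 0+2 = 2
j=0,i=3: s = 2+3 = 5
j=0,i=4: s = 5+4 = 9
j=0,i=5: s = 9+5 = 14
j=0,i=6: s = 14+6 = 20
j=1,i=2: s = 20+3 = 23
j=1,i=3: s = 23+4 = 27
j=1,i=4: s = 27+5 = 32
j=1,i=5: s = 32+6 = 38
j=1,i=6: s = 38+7 = 45
j=2,i=2: s = 45+4 = 49
j=2,i=3: s = 49+5 = 54
j=2,i=4: s = 54+6 = 60
j=2,i=5: s = 60+7 = 67
j=2,i=6: s = 67+8 = 75

75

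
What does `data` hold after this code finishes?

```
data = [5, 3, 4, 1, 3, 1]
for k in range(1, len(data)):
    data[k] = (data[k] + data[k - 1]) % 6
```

[5, 2, 0, 1, 4, 5]

k=1: data[1] = (3+5)%6 = 2 → [5, 2, 4, 1, 3, 1]
k=2: data[2] = (4+2)%6 = 0 → [5, 2, 0, 1, 3, 1]
k=3: data[3] = (1+0)%6 = 1 → [5, 2, 0, 1, 3, 1]
k=4: data[4] = (3+1)%6 = 4 → [5, 2, 0, 1, 4, 1]
k=5: data[5] = (1+4)%6 = 5 → [5, 2, 0, 1, 4, 5]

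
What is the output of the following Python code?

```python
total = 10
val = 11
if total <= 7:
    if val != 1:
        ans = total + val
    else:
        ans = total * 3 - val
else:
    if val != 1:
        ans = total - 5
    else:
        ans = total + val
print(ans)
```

total=10, val=11
total <= 7 is False; val != 1 is True
→ ans = total - 5 = 5

5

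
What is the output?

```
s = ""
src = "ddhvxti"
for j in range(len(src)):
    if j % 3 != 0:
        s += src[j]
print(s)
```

j=0: skip
j=1: add 'd' → 'd'
j=2: add 'h' → 'dh'
j=3: skip
j=4: add 'x' → 'dhx'
j=5: add 't' → 'dhxt'
j=6: skip

dhxt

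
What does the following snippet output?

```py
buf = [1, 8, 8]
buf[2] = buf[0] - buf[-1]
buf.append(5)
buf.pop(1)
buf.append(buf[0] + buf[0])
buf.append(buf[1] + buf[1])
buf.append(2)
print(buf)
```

buf[2] = buf[0]-buf[-1] = 1-8 = -7 → [1, 8, -7]
append 5 → [1, 8, -7, 5]
pop(1) removes 8 → [1, -7, 5]
append buf[0]+buf[0] = 1+1 = 2 → [1, -7, 5, 2]
append buf[1]+buf[1] = (-7)+(-7) = -14 → [1, -7, 5, 2, -14]
append 2 → [1, -7, 5, 2, -14, 2]

[1, -7, 5, 2, -14, 2]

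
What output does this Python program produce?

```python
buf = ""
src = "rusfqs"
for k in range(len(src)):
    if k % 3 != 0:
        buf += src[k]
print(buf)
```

usqs

k=0: skip
k=1: add 'u' → 'u'
k=2: add 's' → 'us'
k=3: skip
k=4: add 'q' → 'usq'
k=5: add 's' → 'usqs'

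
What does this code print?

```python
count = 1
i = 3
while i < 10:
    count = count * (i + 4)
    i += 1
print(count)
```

8648640

i=3: count = 1*7 = 7
i=4: count = 7*8 = 56
i=5: count = 56*9 = 504
i=6: count = 504*10 = 5040
i=7: count = 5040*11 = 55440
i=8: count = 55440*12 = 665280
i=9: count = 665280*13 = 8648640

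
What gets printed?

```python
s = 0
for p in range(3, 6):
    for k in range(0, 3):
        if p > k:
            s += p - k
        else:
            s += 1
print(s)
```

p=3,k=0: 3>0, s = 0+3 = 3
p=3,k=1: 3>1, s = 3+2 = 5
p=3,k=2: 3>2, s = 5+1 = 6
p=4,k=0: 4>0, s = 6+4 = 10
p=4,k=1: 4>1, s = 10+3 = 13
p=4,k=2: 4>2, s = 13+2 = 15
p=5,k=0: 5>0, s = 15+5 = 20
p=5,k=1: 5>1, s = 20+4 = 24
p=5,k=2: 5>2, s = 24+3 = 27

27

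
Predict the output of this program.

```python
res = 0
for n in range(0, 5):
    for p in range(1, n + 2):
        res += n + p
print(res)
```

75

n=0,p=1: res = 0+1 = 1
n=1,p=1: res = 1+2 = 3
n=1,p=2: res = 3+3 = 6
n=2,p=1: res = 6+3 = 9
n=2,p=2: res = 9+4 = 13
n=2,p=3: res = 13+5 = 18
n=3,p=1: res = 18+4 = 22
n=3,p=2: res = 22+5 = 27
n=3,p=3: res = 27+6 = 33
n=3,p=4: res = 33+7 = 40
n=4,p=1: res = 40+5 = 45
n=4,p=2: res = 45+6 = 51
n=4,p=3: res = 51+7 = 58
n=4,p=4: res = 58+8 = 66
n=4,p=5: res = 66+9 = 75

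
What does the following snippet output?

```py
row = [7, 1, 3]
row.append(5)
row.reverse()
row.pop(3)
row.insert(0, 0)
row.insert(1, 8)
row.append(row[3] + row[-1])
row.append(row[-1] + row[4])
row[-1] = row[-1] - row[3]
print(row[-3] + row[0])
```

1

append 5 → [7, 1, 3, 5]
reverse → [5, 3, 1, 7]
pop(3) removes 7 → [5, 3, 1]
insert 0 at 0 → [0, 5, 3, 1]
insert 8 at 1 → [0, 8, 5, 3, 1]
append row[3]+row[-1] = 3+1 = 4 → [0, 8, 5, 3, 1, 4]
append row[-1]+row[4] = 4+1 = 5 → [0, 8, 5, 3, 1, 4, 5]
row[-1] = row[-1]-row[3] = 5-3 = 2 → [0, 8, 5, 3, 1, 4, 2]
row[-3]+row[0] = 1+0 = 1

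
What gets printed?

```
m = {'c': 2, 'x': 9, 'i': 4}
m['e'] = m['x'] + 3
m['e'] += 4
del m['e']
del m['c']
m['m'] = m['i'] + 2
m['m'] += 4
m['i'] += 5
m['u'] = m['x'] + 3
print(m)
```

m['e'] = m['x']+3 = 12 → {'c': 2, 'x': 9, 'i': 4, 'e': 12}
m['e'] = 12+4 = 16 → {'c': 2, 'x': 9, 'i': 4, 'e': 16}
del 'e' → {'c': 2, 'x': 9, 'i': 4}
del 'c' → {'x': 9, 'i': 4}
m['m'] = m['i']+2 = 6 → {'x': 9, 'i': 4, 'm': 6}
m['m'] = 6+4 = 10 → {'x': 9, 'i': 4, 'm': 10}
m['i'] = 4+5 = 9 → {'x': 9, 'i': 9, 'm': 10}
m['u'] = m['x']+3 = 12 → {'x': 9, 'i': 9, 'm': 10, 'u': 12}

{'x': 9, 'i': 9, 'm': 10, 'u': 12}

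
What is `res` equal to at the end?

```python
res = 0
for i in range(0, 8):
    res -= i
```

i=0: res = 0-0 = 0
i=1: res = 0-1 = -1
i=2: res = (-1)-2 = -3
i=3: res = (-3)-3 = -6
i=4: res = (-6)-4 = -10
i=5: res = (-10)-5 = -15
i=6: res = (-15)-6 = -21
i=7: res = (-21)-7 = -28

-28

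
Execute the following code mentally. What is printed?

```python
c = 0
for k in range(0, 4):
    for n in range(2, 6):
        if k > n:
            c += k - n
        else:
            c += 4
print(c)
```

k=0,n=2: not 0>2, c = 0+4 = 4
k=0,n=3: not 0>3, c = 4+4 = 8
k=0,n=4: not 0>4, c = 8+4 = 12
k=0,n=5: not 0>5, c = 12+4 = 16
k=1,n=2: not 1>2, c = 16+4 = 20
k=1,n=3: not 1>3, c = 20+4 = 24
k=1,n=4: not 1>4, c = 24+4 = 28
k=1,n=5: not 1>5, c = 28+4 = 32
k=2,n=2: not 2>2, c = 32+4 = 36
k=2,n=3: not 2>3, c = 36+4 = 40
k=2,n=4: not 2>4, c = 40+4 = 44
k=2,n=5: not 2>5, c = 44+4 = 48
k=3,n=2: 3>2, c = 48+1 = 49
k=3,n=3: not 3>3, c = 49+4 = 53
k=3,n=4: not 3>4, c = 53+4 = 57
k=3,n=5: not 3>5, c = 57+4 = 61

61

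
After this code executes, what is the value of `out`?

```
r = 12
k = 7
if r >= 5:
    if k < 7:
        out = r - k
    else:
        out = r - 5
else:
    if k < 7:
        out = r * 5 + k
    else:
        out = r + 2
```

r=12, k=7
r >= 5 is True; k < 7 is False
→ out = r - 5 = 7

7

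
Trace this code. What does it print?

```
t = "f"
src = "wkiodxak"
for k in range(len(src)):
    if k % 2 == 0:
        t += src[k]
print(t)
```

k=0: add 'w' → 'fw'
k=1: skip
k=2: add 'i' → 'fwi'
k=3: skip
k=4: add 'd' → 'fwid'
k=5: skip
k=6: add 'a' → 'fwida'
k=7: skip

fwida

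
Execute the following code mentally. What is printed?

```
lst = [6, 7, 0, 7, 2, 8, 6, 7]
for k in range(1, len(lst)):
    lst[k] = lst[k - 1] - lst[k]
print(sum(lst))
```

-87

k=1: lst[1] = 6-7 = -1 → [6, -1, 0, 7, 2, 8, 6, 7]
k=2: lst[2] = (-1)-0 = -1 → [6, -1, -1, 7, 2, 8, 6, 7]
k=3: lst[3] = (-1)-7 = -8 → [6, -1, -1, -8, 2, 8, 6, 7]
k=4: lst[4] = (-8)-2 = -10 → [6, -1, -1, -8, -10, 8, 6, 7]
k=5: lst[5] = (-10)-8 = -18 → [6, -1, -1, -8, -10, -18, 6, 7]
k=6: lst[6] = (-18)-6 = -24 → [6, -1, -1, -8, -10, -18, -24, 7]
k=7: lst[7] = (-24)-7 = -31 → [6, -1, -1, -8, -10, -18, -24, -31]
sum = -87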